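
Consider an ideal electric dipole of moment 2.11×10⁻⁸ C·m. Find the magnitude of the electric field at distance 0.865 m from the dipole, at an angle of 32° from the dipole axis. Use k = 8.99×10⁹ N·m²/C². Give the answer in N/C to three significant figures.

E ≈ 521 N/C

At angle θ the dipole field magnitude is E = (kp/r³)·√(1 + 3cos²θ).
kp/r³ = (8.99×10⁹)(2.11×10⁻⁸) / (0.865)³ = 293.1 N/C.
√(1 + 3cos²32°) = √(1 + 3·0.7192) = √3.1576 ≈ 1.7770.
E ≈ 293.1 × 1.777 = 520.8 N/C.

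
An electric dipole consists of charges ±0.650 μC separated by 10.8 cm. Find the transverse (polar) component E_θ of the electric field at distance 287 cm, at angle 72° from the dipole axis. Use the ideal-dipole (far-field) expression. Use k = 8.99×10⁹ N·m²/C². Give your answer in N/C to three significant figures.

E_θ ≈ 25.4 N/C

Dipole moment p = qd = (6.50×10⁻⁷ C)(0.108 m) = 7.02×10⁻⁸ C·m.
For a dipole, E_θ = (kp sinθ)/r³.
kp/r³ = (8.99×10⁹)(7.02×10⁻⁸)/(2.87)³ = 26.70 N/C.
E_θ = 26.70·sin72° = 25.39 N/C.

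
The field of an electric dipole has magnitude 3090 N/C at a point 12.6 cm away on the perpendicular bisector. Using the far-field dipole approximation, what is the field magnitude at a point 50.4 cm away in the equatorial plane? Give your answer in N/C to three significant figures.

Dipole fields scale as 1/r³ in the far field; the geometry is the same at both points.
E₂ = E₁ · (r₁/r₂)³ = 3090 · (12.6/50.4)³.
(r₁/r₂)³ = (0.25)³ = 0.01562.
E₂ ≈ 48.28 N/C.

E ≈ 48.3 N/C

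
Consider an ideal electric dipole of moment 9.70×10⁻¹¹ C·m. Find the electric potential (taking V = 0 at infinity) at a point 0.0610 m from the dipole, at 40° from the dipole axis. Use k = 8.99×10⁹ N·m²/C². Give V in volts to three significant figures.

The dipole potential is V = kp cosθ / r².
V = (8.99×10⁹)(9.70×10⁻¹¹)·cos40° / (0.0610)² = 179.5 V.

V ≈ 180 V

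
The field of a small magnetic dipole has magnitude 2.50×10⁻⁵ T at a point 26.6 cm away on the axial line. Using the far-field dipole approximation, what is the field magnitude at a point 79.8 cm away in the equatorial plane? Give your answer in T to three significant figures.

Dipole fields scale as 1/r³ in the far field.
The axial field is twice the equatorial field at the same r, so the geometry factor is 1/2.
B₂ = B₁ · (1/2) · (r₁/r₂)³ = 2.50×10⁻⁵ · 0.5 · (26.6/79.8)³.
(r₁/r₂)³ = (0.3333)³ = 0.03704.
B₂ ≈ 4.630×10⁻⁷ T.

B ≈ 4.63×10⁻⁷ T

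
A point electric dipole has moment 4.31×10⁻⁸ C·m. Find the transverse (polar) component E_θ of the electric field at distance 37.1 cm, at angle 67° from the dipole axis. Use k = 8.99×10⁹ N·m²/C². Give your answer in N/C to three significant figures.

For a dipole, E_θ = (kp sinθ)/r³.
kp/r³ = (8.99×10⁹)(4.31×10⁻⁸)/(0.371)³ = 7588 N/C.
E_θ = 7588·sin67° = 6985 N/C.

E_θ ≈ 6980 N/C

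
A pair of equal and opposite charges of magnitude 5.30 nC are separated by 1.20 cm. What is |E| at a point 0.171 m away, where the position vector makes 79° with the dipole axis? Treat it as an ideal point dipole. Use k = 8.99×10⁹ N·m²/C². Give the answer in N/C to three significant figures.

E ≈ 120 N/C

Dipole moment p = qd = (5.30×10⁻⁹ C)(0.0120 m) = 6.36×10⁻¹¹ C·m.
At angle θ the dipole field magnitude is E = (kp/r³)·√(1 + 3cos²θ).
kp/r³ = (8.99×10⁹)(6.36×10⁻¹¹) / (0.171)³ = 114.3 N/C.
√(1 + 3cos²79°) = √(1 + 3·0.0364) = √1.1092 ≈ 1.0532.
E ≈ 114.3 × 1.053 = 120.4 N/C.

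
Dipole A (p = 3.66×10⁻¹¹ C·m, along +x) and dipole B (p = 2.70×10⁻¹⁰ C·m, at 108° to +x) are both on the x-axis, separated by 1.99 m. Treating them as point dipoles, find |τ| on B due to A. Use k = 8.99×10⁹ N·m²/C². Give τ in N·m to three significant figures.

The second dipole sits on the axis of the first, so the field there is axial: E₁ = 2kp₁/r³ along +x.
E₁ = 2(8.99×10⁹)(3.66×10⁻¹¹)/(1.99)³ = 0.08350 N/C.
Torque on the second dipole: τ = p₂ E₁ sinθ.
τ = (2.70×10⁻¹⁰)(0.08350)·sin108° = 2.144×10⁻¹¹ N·m.

τ ≈ 2.14×10⁻¹¹ N·m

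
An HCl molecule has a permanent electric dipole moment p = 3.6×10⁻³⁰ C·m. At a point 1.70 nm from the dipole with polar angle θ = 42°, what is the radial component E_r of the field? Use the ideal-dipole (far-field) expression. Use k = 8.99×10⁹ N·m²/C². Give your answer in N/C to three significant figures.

E_r ≈ 9.79×10⁶ N/C

For a dipole, E_r = (2kp cosθ)/r³.
kp/r³ = (8.99×10⁹)(3.60×10⁻³⁰)/(1.70×10⁻⁹)³ = 6.587×10⁶ N/C.
E_r = 2·6.587×10⁶·cos42° = 9.791×10⁶ N/C.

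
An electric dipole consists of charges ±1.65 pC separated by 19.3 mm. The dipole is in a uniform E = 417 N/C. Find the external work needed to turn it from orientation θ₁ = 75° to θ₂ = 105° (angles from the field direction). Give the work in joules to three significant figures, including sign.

Dipole moment p = qd = (1.65×10⁻¹² C)(0.0193 m) = 3.185×10⁻¹⁴ C·m.
W_ext = ΔU = U(θ₂) − U(θ₁) = −pE cosθ₂ − (−pE cosθ₁) = pE(cosθ₁ − cosθ₂).
W = (3.185×10⁻¹⁴)(417)·(cos75° − cos105°) = (1.328×10⁻¹¹)·(+0.5176) = 6.875×10⁻¹² J.

W ≈ 6.87×10⁻¹² J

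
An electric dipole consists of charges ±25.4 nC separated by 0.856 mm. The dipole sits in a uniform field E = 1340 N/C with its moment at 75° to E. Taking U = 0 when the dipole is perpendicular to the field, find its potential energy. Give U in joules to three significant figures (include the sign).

U ≈ -7.54×10⁻⁹ J

Dipole moment p = qd = (2.54×10⁻⁸ C)(8.56×10⁻⁴ m) = 2.174×10⁻¹¹ C·m.
U = −p·E = −pE cosθ.
U = −(2.174×10⁻¹¹)(1340)·cos75° = -7.540×10⁻⁹ J.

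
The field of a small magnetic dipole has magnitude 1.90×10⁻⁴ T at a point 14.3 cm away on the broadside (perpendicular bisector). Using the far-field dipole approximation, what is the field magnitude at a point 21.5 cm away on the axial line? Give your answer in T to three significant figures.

Dipole fields scale as 1/r³ in the far field.
The axial field is twice the equatorial field at the same r, so the geometry factor is 2/1.
B₂ = B₁ · (2/1) · (r₁/r₂)³ = 1.90×10⁻⁴ · 2 · (14.3/21.5)³.
(r₁/r₂)³ = (0.6651)³ = 0.2942.
B₂ ≈ 1.118×10⁻⁴ T.

B ≈ 1.12×10⁻⁴ T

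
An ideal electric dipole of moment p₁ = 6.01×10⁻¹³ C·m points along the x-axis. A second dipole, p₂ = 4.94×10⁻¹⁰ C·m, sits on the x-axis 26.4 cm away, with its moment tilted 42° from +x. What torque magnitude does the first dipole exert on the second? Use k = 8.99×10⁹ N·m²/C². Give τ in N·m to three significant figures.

τ ≈ 1.94×10⁻¹⁰ N·m

The second dipole sits on the axis of the first, so the field there is axial: E₁ = 2kp₁/r³ along +x.
E₁ = 2(8.99×10⁹)(6.01×10⁻¹³)/(0.264)³ = 0.5873 N/C.
Torque on the second dipole: τ = p₂ E₁ sinθ.
τ = (4.94×10⁻¹⁰)(0.5873)·sin42° = 1.941×10⁻¹⁰ N·m.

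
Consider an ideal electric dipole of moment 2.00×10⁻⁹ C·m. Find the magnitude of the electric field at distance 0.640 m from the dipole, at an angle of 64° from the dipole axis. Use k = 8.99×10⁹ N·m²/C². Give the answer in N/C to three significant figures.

At angle θ the dipole field magnitude is E = (kp/r³)·√(1 + 3cos²θ).
kp/r³ = (8.99×10⁹)(2.00×10⁻⁹) / (0.640)³ = 68.59 N/C.
√(1 + 3cos²64°) = √(1 + 3·0.1922) = √1.5765 ≈ 1.2556.
E ≈ 68.59 × 1.256 = 86.12 N/C.

E ≈ 86.1 N/C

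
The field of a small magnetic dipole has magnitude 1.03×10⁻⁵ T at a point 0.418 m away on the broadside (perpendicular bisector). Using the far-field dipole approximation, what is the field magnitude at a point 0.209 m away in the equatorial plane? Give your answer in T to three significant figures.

B ≈ 8.24×10⁻⁵ T

Dipole fields scale as 1/r³ in the far field; the geometry is the same at both points.
B₂ = B₁ · (r₁/r₂)³ = 1.03×10⁻⁵ · (0.418/0.209)³.
(r₁/r₂)³ = (2)³ = 8.
B₂ ≈ 8.240×10⁻⁵ T.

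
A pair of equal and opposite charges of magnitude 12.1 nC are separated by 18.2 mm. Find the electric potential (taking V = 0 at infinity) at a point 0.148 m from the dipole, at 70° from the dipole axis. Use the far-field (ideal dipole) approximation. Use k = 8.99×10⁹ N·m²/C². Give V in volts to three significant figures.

V ≈ 30.9 V

Dipole moment p = qd = (1.21×10⁻⁸ C)(0.0182 m) = 2.202×10⁻¹⁰ C·m.
The dipole potential is V = kp cosθ / r².
V = (8.99×10⁹)(2.202×10⁻¹⁰)·cos70° / (0.148)² = 30.91 V.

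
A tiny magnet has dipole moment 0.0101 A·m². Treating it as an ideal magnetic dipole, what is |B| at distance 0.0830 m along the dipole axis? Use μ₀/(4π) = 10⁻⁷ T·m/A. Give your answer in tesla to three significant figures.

On axis B = (μ₀/4π)·2m/r³.
B = 2·(10⁻⁷)·(0.0101) / (0.0830)³ = 3.533×10⁻⁶ T.

B ≈ 3.53×10⁻⁶ T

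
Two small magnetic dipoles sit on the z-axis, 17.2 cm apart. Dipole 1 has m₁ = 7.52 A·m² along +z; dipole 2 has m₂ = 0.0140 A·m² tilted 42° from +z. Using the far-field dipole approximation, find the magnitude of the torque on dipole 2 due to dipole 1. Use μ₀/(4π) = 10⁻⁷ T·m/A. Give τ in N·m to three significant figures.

Dipole B is on the axis of dipole A, so B₁ there is axial: B₁ = (μ₀/4π)·2m₁/r³ along +z.
B₁ = 2(10⁻⁷)(7.52)/(0.172)³ = 2.956×10⁻⁴ T.
τ = m₂ B₁ sinθ.
τ = (0.0140)(2.956×10⁻⁴)·sin42° = 2.769×10⁻⁶ N·m.

τ ≈ 2.77×10⁻⁶ N·m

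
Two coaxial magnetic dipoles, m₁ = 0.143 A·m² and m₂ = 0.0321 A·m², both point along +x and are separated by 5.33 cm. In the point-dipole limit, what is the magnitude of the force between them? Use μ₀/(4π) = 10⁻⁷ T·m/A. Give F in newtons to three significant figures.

On-axis B of dipole 1: B = (μ₀/4π)·2m₁/r³. Force on dipole 2: F = m₂·dB/dr.
dB/dr = −(μ₀/4π)·6m₁/r⁴, so |F| = (μ₀/4π)·6m₁m₂/r⁴.
F = 6(10⁻⁷)(0.143)(0.0321)/(0.0533)⁴ = 3.413×10⁻⁴ N.

F ≈ 3.41×10⁻⁴ N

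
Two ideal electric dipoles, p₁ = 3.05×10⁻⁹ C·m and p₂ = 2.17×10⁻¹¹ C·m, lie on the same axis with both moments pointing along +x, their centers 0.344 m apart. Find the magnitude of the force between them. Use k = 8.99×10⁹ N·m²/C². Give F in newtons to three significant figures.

F ≈ 2.55×10⁻⁷ N

On-axis field of dipole 1 at distance r: E = 2kp₁/r³. Force on dipole 2 is F = p₂·dE/dr (gradient along axis).
dE/dr = −6kp₁/r⁴, so |F| = 6kp₁p₂/r⁴ (attractive for aligned moments).
F = 6(8.99×10⁹)(3.05×10⁻⁹)(2.17×10⁻¹¹)/(0.344)⁴ = 2.549×10⁻⁷ N.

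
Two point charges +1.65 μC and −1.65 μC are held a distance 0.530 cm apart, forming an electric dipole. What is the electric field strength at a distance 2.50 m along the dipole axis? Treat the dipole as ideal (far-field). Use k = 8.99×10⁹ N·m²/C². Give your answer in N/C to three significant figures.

Dipole moment p = qd = (1.65×10⁻⁶ C)(0.00530 m) = 8.745×10⁻⁹ C·m.
On the dipole axis E = 2kp/r³.
E = 2·(8.99×10⁹)(8.745×10⁻⁹) / (2.50)³ = 10.06 N/C.

E ≈ 10.1 N/C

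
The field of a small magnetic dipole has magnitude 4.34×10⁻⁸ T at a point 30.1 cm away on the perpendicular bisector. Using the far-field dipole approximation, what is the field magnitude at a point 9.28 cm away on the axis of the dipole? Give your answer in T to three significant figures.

B ≈ 2.96×10⁻⁶ T

Dipole fields scale as 1/r³ in the far field.
The axial field is twice the equatorial field at the same r, so the geometry factor is 2/1.
B₂ = B₁ · (2/1) · (r₁/r₂)³ = 4.34×10⁻⁸ · 2 · (30.1/9.28)³.
(r₁/r₂)³ = (3.244)³ = 34.12.
B₂ ≈ 2.962×10⁻⁶ T.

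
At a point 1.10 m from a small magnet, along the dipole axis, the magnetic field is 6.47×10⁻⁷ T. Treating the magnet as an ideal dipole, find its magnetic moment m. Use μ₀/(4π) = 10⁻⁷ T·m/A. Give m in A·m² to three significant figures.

m ≈ 4.31 A·m²

On axis B = (μ₀/4π)·2m/r³, so m = Br³·4π/(μ₀·2).
m = (6.47×10⁻⁷)·(1.10)³ / (2·10⁻⁷) = 4.306 A·m².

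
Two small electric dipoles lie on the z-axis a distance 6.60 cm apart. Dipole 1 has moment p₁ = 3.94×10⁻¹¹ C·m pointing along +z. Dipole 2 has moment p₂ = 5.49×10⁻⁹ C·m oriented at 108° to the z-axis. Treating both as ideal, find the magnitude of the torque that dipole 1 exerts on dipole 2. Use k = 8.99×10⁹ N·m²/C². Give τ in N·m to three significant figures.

The second dipole sits on the axis of the first, so the field there is axial: E₁ = 2kp₁/r³ along +z.
E₁ = 2(8.99×10⁹)(3.94×10⁻¹¹)/(0.0660)³ = 2464 N/C.
Torque on the second dipole: τ = p₂ E₁ sinθ.
τ = (5.49×10⁻⁹)(2464)·sin108° = 1.287×10⁻⁵ N·m.

τ ≈ 1.29×10⁻⁵ N·m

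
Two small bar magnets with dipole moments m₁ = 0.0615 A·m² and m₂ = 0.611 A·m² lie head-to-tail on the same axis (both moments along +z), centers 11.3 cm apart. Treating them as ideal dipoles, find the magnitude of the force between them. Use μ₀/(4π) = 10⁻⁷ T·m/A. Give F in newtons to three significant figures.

F ≈ 1.38×10⁻⁴ N

On-axis B of dipole 1: B = (μ₀/4π)·2m₁/r³. Force on dipole 2: F = m₂·dB/dr.
dB/dr = −(μ₀/4π)·6m₁/r⁴, so |F| = (μ₀/4π)·6m₁m₂/r⁴.
F = 6(10⁻⁷)(0.0615)(0.611)/(0.113)⁴ = 1.383×10⁻⁴ N.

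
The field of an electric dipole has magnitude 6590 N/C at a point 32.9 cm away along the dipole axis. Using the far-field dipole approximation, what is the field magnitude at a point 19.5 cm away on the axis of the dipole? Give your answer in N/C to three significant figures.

Dipole fields scale as 1/r³ in the far field; the geometry is the same at both points.
E₂ = E₁ · (r₁/r₂)³ = 6590 · (32.9/19.5)³.
(r₁/r₂)³ = (1.687)³ = 4.803.
E₂ ≈ 3.165×10⁴ N/C.

E ≈ 3.16×10⁴ N/C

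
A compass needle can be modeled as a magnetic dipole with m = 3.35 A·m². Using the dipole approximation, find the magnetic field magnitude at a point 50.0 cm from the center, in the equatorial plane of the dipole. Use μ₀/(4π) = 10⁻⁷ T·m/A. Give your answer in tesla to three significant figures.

In the equatorial plane B = (μ₀/4π)·m/r³ (half the axial value).
B = (10⁻⁷)·(3.35) / (0.500)³ = 2.680×10⁻⁶ T.

B ≈ 2.68×10⁻⁶ T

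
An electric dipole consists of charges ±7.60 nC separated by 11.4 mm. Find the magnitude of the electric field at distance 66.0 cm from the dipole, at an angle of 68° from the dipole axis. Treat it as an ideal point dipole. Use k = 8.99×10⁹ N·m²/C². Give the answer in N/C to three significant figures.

E ≈ 3.23 N/C

Dipole moment p = qd = (7.60×10⁻⁹ C)(0.0114 m) = 8.664×10⁻¹¹ C·m.
At angle θ the dipole field magnitude is E = (kp/r³)·√(1 + 3cos²θ).
kp/r³ = (8.99×10⁹)(8.664×10⁻¹¹) / (0.660)³ = 2.709 N/C.
√(1 + 3cos²68°) = √(1 + 3·0.1403) = √1.4210 ≈ 1.1921.
E ≈ 2.709 × 1.192 = 3.230 N/C.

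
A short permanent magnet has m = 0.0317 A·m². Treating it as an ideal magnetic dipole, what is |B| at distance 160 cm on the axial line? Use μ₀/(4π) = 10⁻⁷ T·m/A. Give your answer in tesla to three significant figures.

B ≈ 1.55×10⁻⁹ T

On axis B = (μ₀/4π)·2m/r³.
B = 2·(10⁻⁷)·(0.0317) / (1.60)³ = 1.548×10⁻⁹ T.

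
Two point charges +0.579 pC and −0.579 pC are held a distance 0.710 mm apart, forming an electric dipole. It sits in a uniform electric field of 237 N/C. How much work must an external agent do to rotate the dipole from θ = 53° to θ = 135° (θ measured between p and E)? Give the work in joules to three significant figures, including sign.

W ≈ 1.28×10⁻¹³ J

Dipole moment p = qd = (5.79×10⁻¹³ C)(7.10×10⁻⁴ m) = 4.111×10⁻¹⁶ C·m.
W_ext = ΔU = U(θ₂) − U(θ₁) = −pE cosθ₂ − (−pE cosθ₁) = pE(cosθ₁ − cosθ₂).
W = (4.111×10⁻¹⁶)(237)·(cos53° − cos135°) = (9.743×10⁻¹⁴)·(+1.3089) = 1.275×10⁻¹³ J.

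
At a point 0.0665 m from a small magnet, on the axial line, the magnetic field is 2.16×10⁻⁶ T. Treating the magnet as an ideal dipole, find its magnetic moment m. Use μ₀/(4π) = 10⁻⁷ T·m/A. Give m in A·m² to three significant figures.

On axis B = (μ₀/4π)·2m/r³, so m = Br³·4π/(μ₀·2).
m = (2.16×10⁻⁶)·(0.0665)³ / (2·10⁻⁷) = 0.003176 A·m².

m ≈ 0.00318 A·m²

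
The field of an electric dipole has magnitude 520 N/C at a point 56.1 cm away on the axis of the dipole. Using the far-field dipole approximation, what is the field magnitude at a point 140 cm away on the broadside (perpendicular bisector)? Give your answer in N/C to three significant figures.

Dipole fields scale as 1/r³ in the far field.
The axial field is twice the equatorial field at the same r, so the geometry factor is 1/2.
E₂ = E₁ · (1/2) · (r₁/r₂)³ = 520 · 0.5 · (56.1/140)³.
(r₁/r₂)³ = (0.4007)³ = 0.06434.
E₂ ≈ 16.73 N/C.

E ≈ 16.7 N/C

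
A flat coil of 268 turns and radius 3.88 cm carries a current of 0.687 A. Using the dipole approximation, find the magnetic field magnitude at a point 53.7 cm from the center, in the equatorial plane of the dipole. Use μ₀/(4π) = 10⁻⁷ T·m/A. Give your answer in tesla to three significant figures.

B ≈ 5.62×10⁻⁷ T

m = NIA = NIπa² = 268·(0.687)·π·(0.0388)² = 0.8708 A·m².
In the equatorial plane B = (μ₀/4π)·m/r³ (half the axial value).
B = (10⁻⁷)·(0.8708) / (0.537)³ = 5.623×10⁻⁷ T.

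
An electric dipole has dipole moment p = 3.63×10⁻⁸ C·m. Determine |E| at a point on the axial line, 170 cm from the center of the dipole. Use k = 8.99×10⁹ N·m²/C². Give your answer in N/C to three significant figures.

On the dipole axis E = 2kp/r³.
E = 2·(8.99×10⁹)(3.63×10⁻⁸) / (1.70)³ = 132.8 N/C.

E ≈ 133 N/C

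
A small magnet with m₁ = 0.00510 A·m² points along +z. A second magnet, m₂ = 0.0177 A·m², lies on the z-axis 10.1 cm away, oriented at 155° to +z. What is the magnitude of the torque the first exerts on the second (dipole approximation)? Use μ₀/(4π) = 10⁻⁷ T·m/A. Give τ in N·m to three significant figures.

τ ≈ 7.41×10⁻⁹ N·m

Dipole B is on the axis of dipole A, so B₁ there is axial: B₁ = (μ₀/4π)·2m₁/r³ along +z.
B₁ = 2(10⁻⁷)(0.00510)/(0.101)³ = 9.900×10⁻⁷ T.
τ = m₂ B₁ sinθ.
τ = (0.0177)(9.900×10⁻⁷)·sin155° = 7.406×10⁻⁹ N·m.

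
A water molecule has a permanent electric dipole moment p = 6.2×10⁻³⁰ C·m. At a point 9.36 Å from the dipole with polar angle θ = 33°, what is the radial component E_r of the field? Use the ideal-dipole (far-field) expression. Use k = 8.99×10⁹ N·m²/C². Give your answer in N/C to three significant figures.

For a dipole, E_r = (2kp cosθ)/r³.
kp/r³ = (8.99×10⁹)(6.20×10⁻³⁰)/(9.36×10⁻¹⁰)³ = 6.797×10⁷ N/C.
E_r = 2·6.797×10⁷·cos33° = 1.140×10⁸ N/C.

E_r ≈ 1.14×10⁸ N/C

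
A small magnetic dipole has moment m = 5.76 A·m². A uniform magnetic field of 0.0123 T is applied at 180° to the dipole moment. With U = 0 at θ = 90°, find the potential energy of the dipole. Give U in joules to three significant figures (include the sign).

U = −m·B = −mB cosθ.
U = −(5.76)(0.0123)·cos180° = 0.07085 J.

U ≈ 0.0708 J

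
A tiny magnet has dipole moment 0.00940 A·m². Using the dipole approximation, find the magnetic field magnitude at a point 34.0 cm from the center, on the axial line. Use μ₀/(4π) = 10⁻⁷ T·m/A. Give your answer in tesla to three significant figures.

B ≈ 4.78×10⁻⁸ T

On axis B = (μ₀/4π)·2m/r³.
B = 2·(10⁻⁷)·(0.00940) / (0.340)³ = 4.783×10⁻⁸ T.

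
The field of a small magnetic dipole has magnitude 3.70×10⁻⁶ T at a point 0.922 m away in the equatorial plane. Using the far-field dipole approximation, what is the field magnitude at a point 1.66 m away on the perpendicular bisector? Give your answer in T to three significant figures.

Dipole fields scale as 1/r³ in the far field; the geometry is the same at both points.
B₂ = B₁ · (r₁/r₂)³ = 3.70×10⁻⁶ · (0.922/1.66)³.
(r₁/r₂)³ = (0.5554)³ = 0.1713.
B₂ ≈ 6.340×10⁻⁷ T.

B ≈ 6.34×10⁻⁷ T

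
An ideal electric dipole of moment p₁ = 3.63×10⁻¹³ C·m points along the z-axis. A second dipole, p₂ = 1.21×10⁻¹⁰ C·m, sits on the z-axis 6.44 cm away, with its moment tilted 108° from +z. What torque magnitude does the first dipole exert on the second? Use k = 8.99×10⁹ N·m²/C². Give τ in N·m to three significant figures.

τ ≈ 2.81×10⁻⁹ N·m

The second dipole sits on the axis of the first, so the field there is axial: E₁ = 2kp₁/r³ along +z.
E₁ = 2(8.99×10⁹)(3.63×10⁻¹³)/(0.0644)³ = 24.44 N/C.
Torque on the second dipole: τ = p₂ E₁ sinθ.
τ = (1.21×10⁻¹⁰)(24.44)·sin108° = 2.812×10⁻⁹ N·m.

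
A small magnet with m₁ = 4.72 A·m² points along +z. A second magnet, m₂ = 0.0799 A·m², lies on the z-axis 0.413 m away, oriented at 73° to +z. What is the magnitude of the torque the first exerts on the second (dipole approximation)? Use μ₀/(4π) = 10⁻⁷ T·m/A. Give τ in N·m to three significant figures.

τ ≈ 1.02×10⁻⁶ N·m

Dipole B is on the axis of dipole A, so B₁ there is axial: B₁ = (μ₀/4π)·2m₁/r³ along +z.
B₁ = 2(10⁻⁷)(4.72)/(0.413)³ = 1.340×10⁻⁵ T.
τ = m₂ B₁ sinθ.
τ = (0.0799)(1.340×10⁻⁵)·sin73° = 1.024×10⁻⁶ N·m.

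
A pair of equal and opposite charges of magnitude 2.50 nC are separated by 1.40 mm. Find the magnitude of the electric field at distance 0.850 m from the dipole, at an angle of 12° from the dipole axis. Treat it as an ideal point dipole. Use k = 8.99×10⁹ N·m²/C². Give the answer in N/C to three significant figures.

E ≈ 0.101 N/C

Dipole moment p = qd = (2.50×10⁻⁹ C)(0.00140 m) = 3.50×10⁻¹² C·m.
At angle θ the dipole field magnitude is E = (kp/r³)·√(1 + 3cos²θ).
kp/r³ = (8.99×10⁹)(3.50×10⁻¹²) / (0.850)³ = 0.05124 N/C.
√(1 + 3cos²12°) = √(1 + 3·0.9568) = √3.8703 ≈ 1.9673.
E ≈ 0.05124 × 1.967 = 0.1008 N/C.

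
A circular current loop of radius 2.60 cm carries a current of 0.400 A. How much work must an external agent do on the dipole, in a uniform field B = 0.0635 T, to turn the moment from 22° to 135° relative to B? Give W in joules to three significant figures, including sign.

Magnetic moment m = IA = Iπa² = (0.400)·π·(0.0260)² = 8.495×10⁻⁴ A·m².
W_ext = ΔU = −mB cosθ₂ + mB cosθ₁ = mB(cosθ₁ − cosθ₂).
W = (8.495×10⁻⁴)(0.0635)·(cos22° − cos135°) = (5.394×10⁻⁵)·(+1.6343) = 8.816×10⁻⁵ J.

W ≈ 8.82×10⁻⁵ J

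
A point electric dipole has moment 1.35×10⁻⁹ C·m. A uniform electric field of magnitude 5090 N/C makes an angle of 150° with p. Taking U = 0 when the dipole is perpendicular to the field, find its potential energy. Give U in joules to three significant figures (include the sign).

U = −p·E = −pE cosθ.
U = −(1.35×10⁻⁹)(5090)·cos150° = 5.951×10⁻⁶ J.

U ≈ 5.95×10⁻⁶ J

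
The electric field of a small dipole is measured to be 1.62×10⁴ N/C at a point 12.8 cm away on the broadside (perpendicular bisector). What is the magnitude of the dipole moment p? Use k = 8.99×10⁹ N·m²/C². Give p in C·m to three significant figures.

In the equatorial plane E = kp/r³, so p = Er³/(k).
p = (1.62×10⁴)·(0.128)³ / (8.99×10⁹) = 3.779×10⁻⁹ C·m.

p ≈ 3.78×10⁻⁹ C·m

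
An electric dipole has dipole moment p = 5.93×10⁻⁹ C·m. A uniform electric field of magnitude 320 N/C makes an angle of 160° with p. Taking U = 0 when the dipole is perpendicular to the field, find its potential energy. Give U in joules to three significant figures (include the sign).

U = −p·E = −pE cosθ.
U = −(5.93×10⁻⁹)(320)·cos160° = 1.783×10⁻⁶ J.

U ≈ 1.78×10⁻⁶ J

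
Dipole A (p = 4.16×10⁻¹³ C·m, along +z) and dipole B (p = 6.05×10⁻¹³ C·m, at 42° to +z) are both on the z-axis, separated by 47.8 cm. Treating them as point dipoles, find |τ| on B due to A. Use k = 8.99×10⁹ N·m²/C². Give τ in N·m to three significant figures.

τ ≈ 2.77×10⁻¹⁴ N·m

The second dipole sits on the axis of the first, so the field there is axial: E₁ = 2kp₁/r³ along +z.
E₁ = 2(8.99×10⁹)(4.16×10⁻¹³)/(0.478)³ = 0.06849 N/C.
Torque on the second dipole: τ = p₂ E₁ sinθ.
τ = (6.05×10⁻¹³)(0.06849)·sin42° = 2.772×10⁻¹⁴ N·m.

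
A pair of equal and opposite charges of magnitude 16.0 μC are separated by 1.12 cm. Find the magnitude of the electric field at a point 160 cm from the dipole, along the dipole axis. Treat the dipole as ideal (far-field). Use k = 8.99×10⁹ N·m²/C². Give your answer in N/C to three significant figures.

E ≈ 787 N/C

Dipole moment p = qd = (1.60×10⁻⁵ C)(0.0112 m) = 1.792×10⁻⁷ C·m.
On the dipole axis E = 2kp/r³.
E = 2·(8.99×10⁹)(1.792×10⁻⁷) / (1.60)³ = 786.6 N/C.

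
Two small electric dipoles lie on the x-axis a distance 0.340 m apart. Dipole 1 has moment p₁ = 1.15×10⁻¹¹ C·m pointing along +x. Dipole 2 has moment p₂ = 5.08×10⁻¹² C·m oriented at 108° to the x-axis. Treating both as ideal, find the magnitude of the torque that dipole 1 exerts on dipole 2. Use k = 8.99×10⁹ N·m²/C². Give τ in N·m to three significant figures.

τ ≈ 2.54×10⁻¹¹ N·m

The second dipole sits on the axis of the first, so the field there is axial: E₁ = 2kp₁/r³ along +x.
E₁ = 2(8.99×10⁹)(1.15×10⁻¹¹)/(0.340)³ = 5.261 N/C.
Torque on the second dipole: τ = p₂ E₁ sinθ.
τ = (5.08×10⁻¹²)(5.261)·sin108° = 2.542×10⁻¹¹ N·m.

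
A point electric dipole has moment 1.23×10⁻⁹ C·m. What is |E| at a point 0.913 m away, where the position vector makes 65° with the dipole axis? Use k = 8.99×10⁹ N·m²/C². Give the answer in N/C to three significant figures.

E ≈ 18.0 N/C

At angle θ the dipole field magnitude is E = (kp/r³)·√(1 + 3cos²θ).
kp/r³ = (8.99×10⁹)(1.23×10⁻⁹) / (0.913)³ = 14.53 N/C.
√(1 + 3cos²65°) = √(1 + 3·0.1786) = √1.5358 ≈ 1.2393.
E ≈ 14.53 × 1.239 = 18.01 N/C.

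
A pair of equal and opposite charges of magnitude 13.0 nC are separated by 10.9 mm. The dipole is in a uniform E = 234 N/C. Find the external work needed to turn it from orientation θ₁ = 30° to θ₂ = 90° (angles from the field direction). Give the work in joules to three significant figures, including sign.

Dipole moment p = qd = (1.30×10⁻⁸ C)(0.0109 m) = 1.417×10⁻¹⁰ C·m.
W_ext = ΔU = U(θ₂) − U(θ₁) = −pE cosθ₂ − (−pE cosθ₁) = pE(cosθ₁ − cosθ₂).
W = (1.417×10⁻¹⁰)(234)·(cos30° − cos90°) = (3.316×10⁻⁸)·(+0.8660) = 2.872×10⁻⁸ J.

W ≈ 2.87×10⁻⁸ J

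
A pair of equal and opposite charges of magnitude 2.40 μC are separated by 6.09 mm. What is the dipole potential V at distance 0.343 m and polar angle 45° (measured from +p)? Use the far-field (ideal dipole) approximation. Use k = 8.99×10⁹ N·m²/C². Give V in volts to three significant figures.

Dipole moment p = qd = (2.40×10⁻⁶ C)(0.00609 m) = 1.462×10⁻⁸ C·m.
The dipole potential is V = kp cosθ / r².
V = (8.99×10⁹)(1.462×10⁻⁸)·cos45° / (0.343)² = 790.0 V.

V ≈ 790 V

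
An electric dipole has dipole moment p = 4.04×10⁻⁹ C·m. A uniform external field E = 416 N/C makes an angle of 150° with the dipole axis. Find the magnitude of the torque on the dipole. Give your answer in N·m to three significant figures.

Torque on an electric dipole: τ = pE sinθ.
τ = (4.04×10⁻⁹)(416)·sin150° = 8.403×10⁻⁷ N·m.

τ ≈ 8.40×10⁻⁷ N·m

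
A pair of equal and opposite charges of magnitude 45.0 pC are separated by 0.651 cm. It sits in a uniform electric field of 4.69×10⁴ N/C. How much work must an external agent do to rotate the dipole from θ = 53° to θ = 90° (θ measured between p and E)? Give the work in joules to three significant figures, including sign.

W ≈ 8.27×10⁻⁹ J

Dipole moment p = qd = (4.50×10⁻¹¹ C)(0.00651 m) = 2.93×10⁻¹³ C·m.
W_ext = ΔU = U(θ₂) − U(θ₁) = −pE cosθ₂ − (−pE cosθ₁) = pE(cosθ₁ − cosθ₂).
W = (2.93×10⁻¹³)(4.69×10⁴)·(cos53° − cos90°) = (1.374×10⁻⁸)·(+0.6018) = 8.270×10⁻⁹ J.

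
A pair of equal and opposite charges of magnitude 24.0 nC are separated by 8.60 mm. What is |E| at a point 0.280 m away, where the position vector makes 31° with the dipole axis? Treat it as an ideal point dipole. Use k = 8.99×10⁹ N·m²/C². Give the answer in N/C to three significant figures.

E ≈ 151 N/C

Dipole moment p = qd = (2.40×10⁻⁸ C)(0.00860 m) = 2.064×10⁻¹⁰ C·m.
At angle θ the dipole field magnitude is E = (kp/r³)·√(1 + 3cos²θ).
kp/r³ = (8.99×10⁹)(2.064×10⁻¹⁰) / (0.280)³ = 84.53 N/C.
√(1 + 3cos²31°) = √(1 + 3·0.7347) = √3.2042 ≈ 1.7900.
E ≈ 84.53 × 1.790 = 151.3 N/C.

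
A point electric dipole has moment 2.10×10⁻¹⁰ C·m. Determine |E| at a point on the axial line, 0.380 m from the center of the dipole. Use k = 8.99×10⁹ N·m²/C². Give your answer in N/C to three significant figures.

E ≈ 68.8 N/C

On the dipole axis E = 2kp/r³.
E = 2·(8.99×10⁹)(2.10×10⁻¹⁰) / (0.380)³ = 68.81 N/C.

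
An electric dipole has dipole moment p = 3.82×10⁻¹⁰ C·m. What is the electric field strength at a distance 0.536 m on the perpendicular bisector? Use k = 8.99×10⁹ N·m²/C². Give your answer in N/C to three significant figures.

E ≈ 22.3 N/C

On the perpendicular bisector E = kp/r³ (half the axial value at the same distance).
E = (8.99×10⁹)(3.82×10⁻¹⁰) / (0.536)³ = 22.30 N/C.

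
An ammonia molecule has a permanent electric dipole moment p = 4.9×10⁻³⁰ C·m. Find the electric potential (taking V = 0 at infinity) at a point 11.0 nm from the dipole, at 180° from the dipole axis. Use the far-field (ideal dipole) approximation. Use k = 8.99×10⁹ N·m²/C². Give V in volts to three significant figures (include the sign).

The dipole potential is V = kp cosθ / r².
V = (8.99×10⁹)(4.90×10⁻³⁰)·cos180° / (1.10×10⁻⁸)² = -3.641×10⁻⁴ V.

V ≈ -3.64×10⁻⁴ V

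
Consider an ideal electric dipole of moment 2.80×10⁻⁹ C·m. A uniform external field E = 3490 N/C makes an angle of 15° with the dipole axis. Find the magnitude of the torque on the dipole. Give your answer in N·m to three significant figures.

Torque on an electric dipole: τ = pE sinθ.
τ = (2.80×10⁻⁹)(3490)·sin15° = 2.529×10⁻⁶ N·m.

τ ≈ 2.53×10⁻⁶ N·m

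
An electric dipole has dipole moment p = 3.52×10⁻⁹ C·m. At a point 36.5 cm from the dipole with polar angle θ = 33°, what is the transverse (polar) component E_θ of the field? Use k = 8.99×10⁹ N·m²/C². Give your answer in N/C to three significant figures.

For a dipole, E_θ = (kp sinθ)/r³.
kp/r³ = (8.99×10⁹)(3.52×10⁻⁹)/(0.365)³ = 650.8 N/C.
E_θ = 650.8·sin33° = 354.4 N/C.

E_θ ≈ 354 N/C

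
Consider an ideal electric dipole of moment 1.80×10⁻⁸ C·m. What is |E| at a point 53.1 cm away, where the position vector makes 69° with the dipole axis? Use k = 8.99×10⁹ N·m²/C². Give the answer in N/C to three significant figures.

E ≈ 1270 N/C

At angle θ the dipole field magnitude is E = (kp/r³)·√(1 + 3cos²θ).
kp/r³ = (8.99×10⁹)(1.80×10⁻⁸) / (0.531)³ = 1081 N/C.
√(1 + 3cos²69°) = √(1 + 3·0.1284) = √1.3853 ≈ 1.1770.
E ≈ 1081 × 1.177 = 1272 N/C.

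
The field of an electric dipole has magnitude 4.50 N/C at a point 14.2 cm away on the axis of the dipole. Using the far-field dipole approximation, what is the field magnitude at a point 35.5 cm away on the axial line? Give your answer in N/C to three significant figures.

E ≈ 0.288 N/C

Dipole fields scale as 1/r³ in the far field; the geometry is the same at both points.
E₂ = E₁ · (r₁/r₂)³ = 4.50 · (14.2/35.5)³.
(r₁/r₂)³ = (0.4)³ = 0.064.
E₂ ≈ 0.2880 N/C.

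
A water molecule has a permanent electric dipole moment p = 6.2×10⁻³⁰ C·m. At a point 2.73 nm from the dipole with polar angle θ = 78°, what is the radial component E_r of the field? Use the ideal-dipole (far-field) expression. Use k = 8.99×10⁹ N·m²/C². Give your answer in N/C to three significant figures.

E_r ≈ 1.14×10⁶ N/C

For a dipole, E_r = (2kp cosθ)/r³.
kp/r³ = (8.99×10⁹)(6.20×10⁻³⁰)/(2.73×10⁻⁹)³ = 2.739×10⁶ N/C.
E_r = 2·2.739×10⁶·cos78° = 1.139×10⁶ N/C.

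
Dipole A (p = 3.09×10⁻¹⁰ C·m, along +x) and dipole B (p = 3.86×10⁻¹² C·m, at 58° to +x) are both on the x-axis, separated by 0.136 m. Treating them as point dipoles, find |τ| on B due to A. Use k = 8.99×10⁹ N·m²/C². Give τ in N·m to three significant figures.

The second dipole sits on the axis of the first, so the field there is axial: E₁ = 2kp₁/r³ along +x.
E₁ = 2(8.99×10⁹)(3.09×10⁻¹⁰)/(0.136)³ = 2209 N/C.
Torque on the second dipole: τ = p₂ E₁ sinθ.
τ = (3.86×10⁻¹²)(2209)·sin58° = 7.230×10⁻⁹ N·m.

τ ≈ 7.23×10⁻⁹ N·m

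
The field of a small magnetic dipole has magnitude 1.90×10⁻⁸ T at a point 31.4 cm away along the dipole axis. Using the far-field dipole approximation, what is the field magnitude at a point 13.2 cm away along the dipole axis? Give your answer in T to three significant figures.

B ≈ 2.56×10⁻⁷ T

Dipole fields scale as 1/r³ in the far field; the geometry is the same at both points.
B₂ = B₁ · (r₁/r₂)³ = 1.90×10⁻⁸ · (31.4/13.2)³.
(r₁/r₂)³ = (2.379)³ = 13.46.
B₂ ≈ 2.558×10⁻⁷ T.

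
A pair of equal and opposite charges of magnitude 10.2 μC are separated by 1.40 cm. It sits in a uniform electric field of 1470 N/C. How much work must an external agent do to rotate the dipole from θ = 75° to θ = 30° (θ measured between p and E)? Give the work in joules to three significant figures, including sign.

Dipole moment p = qd = (1.02×10⁻⁵ C)(0.0140 m) = 1.428×10⁻⁷ C·m.
W_ext = ΔU = U(θ₂) − U(θ₁) = −pE cosθ₂ − (−pE cosθ₁) = pE(cosθ₁ − cosθ₂).
W = (1.428×10⁻⁷)(1470)·(cos75° − cos30°) = (2.099×10⁻⁴)·(-0.6072) = -1.275×10⁻⁴ J.

W ≈ -1.27×10⁻⁴ J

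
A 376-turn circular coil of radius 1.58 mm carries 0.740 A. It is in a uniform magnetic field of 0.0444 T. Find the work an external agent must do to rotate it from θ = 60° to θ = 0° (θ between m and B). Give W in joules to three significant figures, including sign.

W ≈ -4.84×10⁻⁵ J

m = NIA = NIπa² = 376·(0.740)·π·(0.00158)² = 0.002182 A·m².
W_ext = ΔU = −mB cosθ₂ + mB cosθ₁ = mB(cosθ₁ − cosθ₂).
W = (0.002182)(0.0444)·(cos60° − cos0°) = (9.688×10⁻⁵)·(-0.5000) = -4.844×10⁻⁵ J.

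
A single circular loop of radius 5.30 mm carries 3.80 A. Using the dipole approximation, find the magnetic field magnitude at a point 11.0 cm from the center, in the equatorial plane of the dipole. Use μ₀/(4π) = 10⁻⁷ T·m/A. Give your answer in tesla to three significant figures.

B ≈ 2.52×10⁻⁸ T

Magnetic moment m = IA = Iπa² = (3.80)·π·(0.00530)² = 3.353×10⁻⁴ A·m².
In the equatorial plane B = (μ₀/4π)·m/r³ (half the axial value).
B = (10⁻⁷)·(3.353×10⁻⁴) / (0.110)³ = 2.519×10⁻⁸ T.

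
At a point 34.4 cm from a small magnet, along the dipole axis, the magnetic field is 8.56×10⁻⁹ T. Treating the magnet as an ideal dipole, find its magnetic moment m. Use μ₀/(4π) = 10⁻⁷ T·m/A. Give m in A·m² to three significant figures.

m ≈ 0.00174 A·m²

On axis B = (μ₀/4π)·2m/r³, so m = Br³·4π/(μ₀·2).
m = (8.56×10⁻⁹)·(0.344)³ / (2·10⁻⁷) = 0.001742 A·m².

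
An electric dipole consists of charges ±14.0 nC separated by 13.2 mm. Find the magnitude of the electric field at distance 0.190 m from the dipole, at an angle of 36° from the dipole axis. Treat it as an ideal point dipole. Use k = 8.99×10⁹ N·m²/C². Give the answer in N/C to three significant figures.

E ≈ 417 N/C

Dipole moment p = qd = (1.40×10⁻⁸ C)(0.0132 m) = 1.848×10⁻¹⁰ C·m.
At angle θ the dipole field magnitude is E = (kp/r³)·√(1 + 3cos²θ).
kp/r³ = (8.99×10⁹)(1.848×10⁻¹⁰) / (0.190)³ = 242.2 N/C.
√(1 + 3cos²36°) = √(1 + 3·0.6545) = √2.9635 ≈ 1.7215.
E ≈ 242.2 × 1.721 = 417.0 N/C.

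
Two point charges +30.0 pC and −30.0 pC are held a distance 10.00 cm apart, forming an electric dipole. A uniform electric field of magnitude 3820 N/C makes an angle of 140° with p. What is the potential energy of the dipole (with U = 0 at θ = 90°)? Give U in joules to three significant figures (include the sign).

U ≈ 8.78×10⁻⁹ J

Dipole moment p = qd = (3.00×10⁻¹¹ C)(0.100 m) = 3.00×10⁻¹² C·m.
U = −p·E = −pE cosθ.
U = −(3.00×10⁻¹²)(3820)·cos140° = 8.779×10⁻⁹ J.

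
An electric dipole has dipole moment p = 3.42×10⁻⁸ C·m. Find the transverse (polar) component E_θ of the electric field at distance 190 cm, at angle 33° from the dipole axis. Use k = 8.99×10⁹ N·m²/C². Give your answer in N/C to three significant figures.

For a dipole, E_θ = (kp sinθ)/r³.
kp/r³ = (8.99×10⁹)(3.42×10⁻⁸)/(1.90)³ = 44.83 N/C.
E_θ = 44.83·sin33° = 24.41 N/C.

E_θ ≈ 24.4 N/C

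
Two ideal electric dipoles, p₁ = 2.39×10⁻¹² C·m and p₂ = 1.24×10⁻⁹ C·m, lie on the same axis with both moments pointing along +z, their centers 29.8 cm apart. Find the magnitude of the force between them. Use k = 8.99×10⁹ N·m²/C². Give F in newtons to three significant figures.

On-axis field of dipole 1 at distance r: E = 2kp₁/r³. Force on dipole 2 is F = p₂·dE/dr (gradient along axis).
dE/dr = −6kp₁/r⁴, so |F| = 6kp₁p₂/r⁴ (attractive for aligned moments).
F = 6(8.99×10⁹)(2.39×10⁻¹²)(1.24×10⁻⁹)/(0.298)⁴ = 2.027×10⁻⁸ N.

F ≈ 2.03×10⁻⁸ N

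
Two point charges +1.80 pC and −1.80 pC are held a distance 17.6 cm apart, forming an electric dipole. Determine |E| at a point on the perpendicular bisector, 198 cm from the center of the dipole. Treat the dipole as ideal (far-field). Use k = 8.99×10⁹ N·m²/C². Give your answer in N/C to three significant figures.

Dipole moment p = qd = (1.80×10⁻¹² C)(0.176 m) = 3.168×10⁻¹³ C·m.
On the perpendicular bisector E = kp/r³ (half the axial value at the same distance).
E = (8.99×10⁹)(3.168×10⁻¹³) / (1.98)³ = 3.669×10⁻⁴ N/C.

E ≈ 3.67×10⁻⁴ N/C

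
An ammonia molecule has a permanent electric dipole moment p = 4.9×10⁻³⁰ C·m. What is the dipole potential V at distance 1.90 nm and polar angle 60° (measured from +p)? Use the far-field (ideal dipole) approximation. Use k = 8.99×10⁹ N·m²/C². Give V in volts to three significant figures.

The dipole potential is V = kp cosθ / r².
V = (8.99×10⁹)(4.90×10⁻³⁰)·cos60° / (1.90×10⁻⁹)² = 0.006101 V.

V ≈ 0.00610 V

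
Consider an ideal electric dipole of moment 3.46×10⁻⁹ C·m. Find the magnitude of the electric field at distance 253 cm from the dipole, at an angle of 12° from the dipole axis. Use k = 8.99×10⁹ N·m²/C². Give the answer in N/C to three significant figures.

At angle θ the dipole field magnitude is E = (kp/r³)·√(1 + 3cos²θ).
kp/r³ = (8.99×10⁹)(3.46×10⁻⁹) / (2.53)³ = 1.921 N/C.
√(1 + 3cos²12°) = √(1 + 3·0.9568) = √3.8703 ≈ 1.9673.
E ≈ 1.921 × 1.967 = 3.779 N/C.

E ≈ 3.78 N/C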